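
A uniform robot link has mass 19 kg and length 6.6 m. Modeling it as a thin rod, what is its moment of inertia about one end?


I = (1/3) * m * L^2
= (1/3) * 19 * 6.6^2
= 0.333333 * 19 * 43.56
= 275.88 kg*m^2


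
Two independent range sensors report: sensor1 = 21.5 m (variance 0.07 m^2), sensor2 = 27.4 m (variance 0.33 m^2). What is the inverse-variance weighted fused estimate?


w1 = (1/var1) / (1/var1 + 1/var2)
   = 14.2857 / (14.2857 + 3.0303) = 0.825
w2 = 1 - w1 = 0.175
fused = w1*s1 + w2*s2 = 17.7375 + 4.795
= 22.5325 m


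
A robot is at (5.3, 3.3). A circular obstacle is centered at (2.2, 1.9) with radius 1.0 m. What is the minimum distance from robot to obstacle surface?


center_dist = sqrt((5.3-2.2)^2 + (3.3-1.9)^2)
= sqrt(9.61 + 1.96)
= 3.4015
min_dist = center_dist - radius = 3.4015 - 1.0 = 2.4015 m


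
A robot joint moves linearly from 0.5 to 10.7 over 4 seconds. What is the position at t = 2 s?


s = t/T = 2/4 = 0.5
p(t) = p0 + (pf-p0)*s
= 0.5 + (10.7 - 0.5) * 0.5
= 5.6


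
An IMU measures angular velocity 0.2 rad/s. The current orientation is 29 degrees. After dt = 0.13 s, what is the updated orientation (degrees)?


delta_theta = w * dt = 0.2 * 0.13 = 0.026 rad
= 1.4897 deg
theta_new = 29 + 1.4897 = 30.4897 deg


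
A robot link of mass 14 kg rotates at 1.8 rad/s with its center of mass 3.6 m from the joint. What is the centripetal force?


F = m * omega^2 * r
= 14 * 1.8^2 * 3.6
= 14 * 3.24 * 3.6
= 163.296 N


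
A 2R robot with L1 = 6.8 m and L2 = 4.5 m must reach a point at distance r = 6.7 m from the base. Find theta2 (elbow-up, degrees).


cos(theta2) = (r^2 - L1^2 - L2^2) / (2*L1*L2)
cos(theta2) = (44.89 - 46.24 - 20.25) / 61.2
cos(theta2) = -0.352941
theta2 = 110.6673 degrees


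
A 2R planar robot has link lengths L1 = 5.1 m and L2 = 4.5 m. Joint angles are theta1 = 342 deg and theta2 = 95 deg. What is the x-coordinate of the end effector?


Convert angles to radians: theta1 = 5.969, theta2 = 1.6581
x = L1*cos(theta1) + L2*cos(theta1+theta2)
x = 4.8504 + 1.0123
x = 5.8627


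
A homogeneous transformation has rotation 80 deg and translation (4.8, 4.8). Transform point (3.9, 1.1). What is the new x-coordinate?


x' = cos(theta)*px - sin(theta)*py + tx
= 0.1736*3.9 - 0.9848*1.1 + 4.8
= 4.3939


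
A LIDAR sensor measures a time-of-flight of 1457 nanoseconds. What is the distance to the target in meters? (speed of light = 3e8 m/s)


tof = 1457 ns = 1.457e-06 s
dist = c * tof / 2
= 3e8 * 1.457e-06 / 2
= 218.55 m


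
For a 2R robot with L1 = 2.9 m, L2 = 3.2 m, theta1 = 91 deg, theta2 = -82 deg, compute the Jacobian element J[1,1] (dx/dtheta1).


J[1,1] = -L1*sin(t1) - L2*sin(t1+t2)
= -2.9*sin(91) - 3.2*sin(9)
= -3.4001


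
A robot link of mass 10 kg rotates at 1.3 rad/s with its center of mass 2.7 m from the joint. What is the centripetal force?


F = m * omega^2 * r
= 10 * 1.3^2 * 2.7
= 10 * 1.69 * 2.7
= 45.63 N


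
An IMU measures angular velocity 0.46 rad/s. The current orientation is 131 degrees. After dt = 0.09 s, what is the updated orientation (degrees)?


delta_theta = w * dt = 0.46 * 0.09 = 0.0414 rad
= 2.372 deg
theta_new = 131 + 2.372 = 133.372 deg


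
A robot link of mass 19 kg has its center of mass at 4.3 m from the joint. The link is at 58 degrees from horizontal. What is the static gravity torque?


tau = m*g*L*cos(angle)
= 19 * 9.81 * 4.3 * cos(58 deg)
= 19 * 9.81 * 4.3 * 0.5299
= 424.7181 Nm


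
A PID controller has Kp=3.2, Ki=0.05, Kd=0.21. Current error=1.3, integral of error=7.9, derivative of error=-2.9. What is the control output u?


u = Kp*e + Ki*int(e) + Kd*de/dt
= 3.2*1.3 + 0.05*7.9 + 0.21*(-2.9)
= 4.16 + 0.395 + -0.609
= 3.946


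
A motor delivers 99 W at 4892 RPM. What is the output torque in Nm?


omega = 4892 * 2*pi/60 = 512.289 rad/s
tau = P / omega = 99 / 512.289
= 0.1933 Nm


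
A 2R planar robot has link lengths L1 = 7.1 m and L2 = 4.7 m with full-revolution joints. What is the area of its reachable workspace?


r_max = L1 + L2 = 11.8 m
r_min = |L1 - L2| = 2.4 m
Area = pi*(r_max^2 - r_min^2)
= pi*(139.24 - 5.76)
= pi * 133.48
= 419.3398 m^2


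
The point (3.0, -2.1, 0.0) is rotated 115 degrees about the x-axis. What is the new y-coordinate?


Rotation about x-axis: y' = y*cos(theta) - z*sin(theta)
= -2.1 * -0.4226 - 0.0 * 0.9063
= 0.8875


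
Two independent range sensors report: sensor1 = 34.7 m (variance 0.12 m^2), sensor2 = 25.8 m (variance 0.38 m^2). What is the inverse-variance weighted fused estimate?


w1 = (1/var1) / (1/var1 + 1/var2)
   = 8.3333 / (8.3333 + 2.6316) = 0.76
w2 = 1 - w1 = 0.24
fused = w1*s1 + w2*s2 = 26.372 + 6.192
= 32.564 m


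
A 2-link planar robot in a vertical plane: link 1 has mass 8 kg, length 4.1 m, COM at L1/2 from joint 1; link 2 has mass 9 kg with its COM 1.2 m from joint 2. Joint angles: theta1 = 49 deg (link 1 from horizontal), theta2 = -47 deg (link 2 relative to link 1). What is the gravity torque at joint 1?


Horizontal distance from joint 1 to link-1 COM:
  x_c1 = (L1/2)*cos(t1) = 2.05 * 0.6561 = 1.3449 m
Horizontal distance from joint 1 to link-2 COM:
  x_c2 = L1*cos(t1) + Lc2*cos(t1+t2)
       = 4.1*0.6561 + 1.2*0.9994 = 3.8891 m
tau1 = m1*g*x_c1 + m2*g*x_c2
     = 8*9.81*1.3449 + 9*9.81*3.8891
     = 105.5494 + 343.3696
     = 448.919 Nm


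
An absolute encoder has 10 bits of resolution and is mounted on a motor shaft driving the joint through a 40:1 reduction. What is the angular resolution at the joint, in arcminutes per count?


counts = 2^10 = 1024
effective counts at joint = 1024 * 40 = 40960
resolution = 360*60 / 40960
= 0.5273 arcmin/count


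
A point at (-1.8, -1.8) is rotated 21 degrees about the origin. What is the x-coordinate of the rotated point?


x' = x*cos(theta) - y*sin(theta)
cos(21 deg) = 0.9336, sin(21 deg) = 0.3584
x' = -1.8 * 0.9336 - -1.8 * 0.3584
= -1.6804 - -0.6451
= -1.0354


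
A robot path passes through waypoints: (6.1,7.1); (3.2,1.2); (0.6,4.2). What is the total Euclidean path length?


Segment lengths:
  seg1 = sqrt((-2.9)^2 + (-5.9)^2) = 6.5742
  seg2 = sqrt((-2.6)^2 + (3.0)^2) = 3.9699
Total = 10.5441


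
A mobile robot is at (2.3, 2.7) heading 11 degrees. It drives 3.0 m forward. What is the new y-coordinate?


y_new = y0 + d*sin(theta)
= 2.7 + 3.0*sin(11)
= 2.7 + 0.5724
= 3.2724


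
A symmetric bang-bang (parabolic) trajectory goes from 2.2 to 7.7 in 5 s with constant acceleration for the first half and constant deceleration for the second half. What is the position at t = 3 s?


Symmetric rest-to-rest: each phase covers (pf-p0)/2 in time T/2. 0.5*a*(T/2)^2 = (pf-p0)/2 => a = 4*(pf-p0)/T^2
a = 4*(7.7-2.2)/5^2 = 0.88
t = 3 is in the deceleration phase (t > T/2).
p = pf - 0.5*a*(T-t)^2 = 7.7 - 0.5*0.88*2^2
= 5.94


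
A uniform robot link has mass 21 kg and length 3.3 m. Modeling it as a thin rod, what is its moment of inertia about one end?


I = (1/3) * m * L^2
= (1/3) * 21 * 3.3^2
= 0.333333 * 21 * 10.89
= 76.23 kg*m^2


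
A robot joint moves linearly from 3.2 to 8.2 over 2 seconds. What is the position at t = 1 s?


s = t/T = 1/2 = 0.5
p(t) = p0 + (pf-p0)*s
= 3.2 + (8.2 - 3.2) * 0.5
= 5.7


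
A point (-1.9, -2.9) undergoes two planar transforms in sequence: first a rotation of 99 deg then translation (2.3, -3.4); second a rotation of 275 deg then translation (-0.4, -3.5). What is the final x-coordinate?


After transform 1:
x1 = cos(99)*-1.9 - sin(99)*-2.9 + 2.3 = 5.4615
y1 = sin(99)*-1.9 + cos(99)*-2.9 + -3.4 = -4.8229
After transform 2:
x2 = cos(275)*5.4615 - sin(275)*-4.8229 + -0.4
= -4.7286


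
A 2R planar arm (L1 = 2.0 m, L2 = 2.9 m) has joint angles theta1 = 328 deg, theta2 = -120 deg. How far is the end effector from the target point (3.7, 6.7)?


End effector via forward kinematics:
x = L1*cos(t1) + L2*cos(t1+t2) = -0.8645
y = L1*sin(t1) + L2*sin(t1+t2) = -2.4213
Distance to target:
d = sqrt((3.7 - -0.8645)^2 + (6.7 - -2.4213)^2)
= sqrt(20.8342 + 83.1982)
= 10.1996 m


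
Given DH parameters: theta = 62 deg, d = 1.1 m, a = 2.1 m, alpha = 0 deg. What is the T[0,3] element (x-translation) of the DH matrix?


T[0,3] = a * cos(theta)
= 2.1 * cos(62 deg)
= 2.1 * 0.4695
= 0.9859


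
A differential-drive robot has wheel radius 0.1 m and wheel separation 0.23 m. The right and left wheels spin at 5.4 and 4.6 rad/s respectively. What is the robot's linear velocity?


vR = r*wR = 0.1*5.4 = 0.54 m/s
vL = r*wL = 0.1*4.6 = 0.46 m/s
v = (vR+vL)/2 = 0.5 m/s
omega = (vR-vL)/L = 0.3478 rad/s
linear velocity = 0.5 m/s


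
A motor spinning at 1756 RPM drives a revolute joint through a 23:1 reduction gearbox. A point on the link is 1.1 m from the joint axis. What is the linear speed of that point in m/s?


omega_motor = 1756 * 2*pi/60 = 183.8879 rad/s
omega_joint = omega_motor / 23 = 7.9951 rad/s
v = omega_joint * r = 7.9951 * 1.1
= 8.7946 m/s


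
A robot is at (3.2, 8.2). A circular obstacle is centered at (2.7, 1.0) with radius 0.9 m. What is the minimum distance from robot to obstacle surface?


center_dist = sqrt((3.2-2.7)^2 + (8.2-1.0)^2)
= sqrt(0.25 + 51.84)
= 7.2173
min_dist = center_dist - radius = 7.2173 - 0.9 = 6.3173 m


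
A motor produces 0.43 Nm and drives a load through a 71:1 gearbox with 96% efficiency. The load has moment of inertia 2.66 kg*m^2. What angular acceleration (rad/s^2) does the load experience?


tau_out = tau_motor * N * eta
= 0.43 * 71 * 0.96 = 29.3088 Nm
alpha = tau_out / I = 29.3088 / 2.66
= 11.0183 rad/s^2


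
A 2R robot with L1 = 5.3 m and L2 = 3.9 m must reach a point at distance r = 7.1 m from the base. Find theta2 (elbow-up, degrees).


cos(theta2) = (r^2 - L1^2 - L2^2) / (2*L1*L2)
cos(theta2) = (50.41 - 28.09 - 15.21) / 41.34
cos(theta2) = 0.171988
theta2 = 80.0966 degrees


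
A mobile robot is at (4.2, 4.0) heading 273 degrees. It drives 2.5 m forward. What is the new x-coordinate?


x_new = x0 + d*cos(theta)
= 4.2 + 2.5*cos(273)
= 4.2 + 0.1308
= 4.3308


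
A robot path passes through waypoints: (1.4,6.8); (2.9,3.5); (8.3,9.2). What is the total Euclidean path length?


Segment lengths:
  seg1 = sqrt((1.5)^2 + (-3.3)^2) = 3.6249
  seg2 = sqrt((5.4)^2 + (5.7)^2) = 7.8518
Total = 11.4767


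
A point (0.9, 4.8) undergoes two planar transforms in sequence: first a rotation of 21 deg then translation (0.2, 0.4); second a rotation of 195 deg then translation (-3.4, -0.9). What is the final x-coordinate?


After transform 1:
x1 = cos(21)*0.9 - sin(21)*4.8 + 0.2 = -0.6799
y1 = sin(21)*0.9 + cos(21)*4.8 + 0.4 = 5.2037
After transform 2:
x2 = cos(195)*-0.6799 - sin(195)*5.2037 + -3.4
= -1.3964


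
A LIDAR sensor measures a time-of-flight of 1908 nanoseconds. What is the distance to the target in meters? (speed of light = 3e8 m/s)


tof = 1908 ns = 1.908e-06 s
dist = c * tof / 2
= 3e8 * 1.908e-06 / 2
= 286.2 m


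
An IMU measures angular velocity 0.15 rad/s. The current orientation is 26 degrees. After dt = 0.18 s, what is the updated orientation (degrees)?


delta_theta = w * dt = 0.15 * 0.18 = 0.027 rad
= 1.547 deg
theta_new = 26 + 1.547 = 27.547 deg


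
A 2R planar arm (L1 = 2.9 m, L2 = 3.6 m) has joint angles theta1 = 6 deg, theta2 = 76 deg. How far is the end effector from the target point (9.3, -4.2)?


End effector via forward kinematics:
x = L1*cos(t1) + L2*cos(t1+t2) = 3.3851
y = L1*sin(t1) + L2*sin(t1+t2) = 3.8681
Distance to target:
d = sqrt((9.3 - 3.3851)^2 + (-4.2 - 3.8681)^2)
= sqrt(34.9856 + 65.0942)
= 10.004 m


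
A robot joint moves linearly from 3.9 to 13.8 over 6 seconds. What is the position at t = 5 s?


s = t/T = 5/6 = 0.8333
p(t) = p0 + (pf-p0)*s
= 3.9 + (13.8 - 3.9) * 0.8333
= 12.15


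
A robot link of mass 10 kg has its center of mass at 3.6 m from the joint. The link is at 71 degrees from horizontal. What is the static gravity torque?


tau = m*g*L*cos(angle)
= 10 * 9.81 * 3.6 * cos(71 deg)
= 10 * 9.81 * 3.6 * 0.3256
= 114.9776 Nm


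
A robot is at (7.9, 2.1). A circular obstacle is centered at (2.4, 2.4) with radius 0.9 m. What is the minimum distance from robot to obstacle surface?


center_dist = sqrt((7.9-2.4)^2 + (2.1-2.4)^2)
= sqrt(30.25 + 0.09)
= 5.5082
min_dist = center_dist - radius = 5.5082 - 0.9 = 4.6082 m


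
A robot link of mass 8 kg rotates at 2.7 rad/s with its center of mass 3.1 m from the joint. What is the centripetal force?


F = m * omega^2 * r
= 8 * 2.7^2 * 3.1
= 8 * 7.29 * 3.1
= 180.792 N


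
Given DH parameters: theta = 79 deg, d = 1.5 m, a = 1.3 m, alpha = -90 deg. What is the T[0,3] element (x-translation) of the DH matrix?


T[0,3] = a * cos(theta)
= 1.3 * cos(79 deg)
= 1.3 * 0.1908
= 0.2481


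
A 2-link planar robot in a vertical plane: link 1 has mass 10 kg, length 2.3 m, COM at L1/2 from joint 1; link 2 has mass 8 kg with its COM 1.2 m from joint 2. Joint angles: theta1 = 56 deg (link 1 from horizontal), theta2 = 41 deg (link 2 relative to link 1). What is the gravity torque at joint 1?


Horizontal distance from joint 1 to link-1 COM:
  x_c1 = (L1/2)*cos(t1) = 1.15 * 0.5592 = 0.6431 m
Horizontal distance from joint 1 to link-2 COM:
  x_c2 = L1*cos(t1) + Lc2*cos(t1+t2)
       = 2.3*0.5592 + 1.2*-0.1219 = 1.1399 m
tau1 = m1*g*x_c1 + m2*g*x_c2
     = 10*9.81*0.6431 + 8*9.81*1.1399
     = 63.0853 + 89.4594
     = 152.5447 Nm


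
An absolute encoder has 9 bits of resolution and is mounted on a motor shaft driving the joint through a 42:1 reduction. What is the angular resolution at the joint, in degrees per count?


counts = 2^9 = 512
effective counts at joint = 512 * 42 = 21504
resolution = 360 / 21504
= 0.0167 deg/count


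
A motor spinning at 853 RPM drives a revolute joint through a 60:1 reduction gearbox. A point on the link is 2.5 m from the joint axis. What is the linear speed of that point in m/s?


omega_motor = 853 * 2*pi/60 = 89.326 rad/s
omega_joint = omega_motor / 60 = 1.4888 rad/s
v = omega_joint * r = 1.4888 * 2.5
= 3.7219 m/s


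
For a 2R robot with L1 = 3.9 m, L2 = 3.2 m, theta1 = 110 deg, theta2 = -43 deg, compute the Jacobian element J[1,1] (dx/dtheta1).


J[1,1] = -L1*sin(t1) - L2*sin(t1+t2)
= -3.9*sin(110) - 3.2*sin(67)
= -6.6104


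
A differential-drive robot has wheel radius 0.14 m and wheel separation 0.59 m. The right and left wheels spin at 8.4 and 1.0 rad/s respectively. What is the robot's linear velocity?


vR = r*wR = 0.14*8.4 = 1.176 m/s
vL = r*wL = 0.14*1.0 = 0.14 m/s
v = (vR+vL)/2 = 0.658 m/s
omega = (vR-vL)/L = 1.7559 rad/s
linear velocity = 0.658 m/s


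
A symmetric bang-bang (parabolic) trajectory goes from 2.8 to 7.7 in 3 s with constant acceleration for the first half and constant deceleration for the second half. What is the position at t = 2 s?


Symmetric rest-to-rest: each phase covers (pf-p0)/2 in time T/2. 0.5*a*(T/2)^2 = (pf-p0)/2 => a = 4*(pf-p0)/T^2
a = 4*(7.7-2.8)/3^2 = 2.1778
t = 2 is in the deceleration phase (t > T/2).
p = pf - 0.5*a*(T-t)^2 = 7.7 - 0.5*2.1778*1^2
= 6.6111


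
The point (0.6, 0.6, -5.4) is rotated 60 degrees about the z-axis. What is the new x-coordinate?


Rotation about z-axis: x' = x*cos(theta) - y*sin(theta)
= 0.6 * 0.5 - 0.6 * 0.866
= -0.2196


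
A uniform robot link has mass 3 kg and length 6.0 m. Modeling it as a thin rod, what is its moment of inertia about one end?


I = (1/3) * m * L^2
= (1/3) * 3 * 6.0^2
= 0.333333 * 3 * 36.0
= 36.0 kg*m^2


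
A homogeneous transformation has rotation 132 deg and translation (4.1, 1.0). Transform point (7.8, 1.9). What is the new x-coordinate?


x' = cos(theta)*px - sin(theta)*py + tx
= -0.6691*7.8 - 0.7431*1.9 + 4.1
= -2.5312


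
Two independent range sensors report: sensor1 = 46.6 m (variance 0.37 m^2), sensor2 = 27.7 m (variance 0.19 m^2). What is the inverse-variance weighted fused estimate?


w1 = (1/var1) / (1/var1 + 1/var2)
   = 2.7027 / (2.7027 + 5.2632) = 0.3393
w2 = 1 - w1 = 0.6607
fused = w1*s1 + w2*s2 = 15.8107 + 18.3018
= 34.1125 m


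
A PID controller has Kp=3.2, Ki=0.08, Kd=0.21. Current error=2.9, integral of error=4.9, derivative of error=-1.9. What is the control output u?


u = Kp*e + Ki*int(e) + Kd*de/dt
= 3.2*2.9 + 0.08*4.9 + 0.21*(-1.9)
= 9.28 + 0.392 + -0.399
= 9.273


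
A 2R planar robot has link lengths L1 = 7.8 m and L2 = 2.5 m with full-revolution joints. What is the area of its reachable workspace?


r_max = L1 + L2 = 10.3 m
r_min = |L1 - L2| = 5.3 m
Area = pi*(r_max^2 - r_min^2)
= pi*(106.09 - 28.09)
= pi * 78.0
= 245.0442 m^2


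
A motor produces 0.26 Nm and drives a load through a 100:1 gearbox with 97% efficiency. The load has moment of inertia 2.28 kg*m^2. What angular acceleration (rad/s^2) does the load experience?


tau_out = tau_motor * N * eta
= 0.26 * 100 * 0.97 = 25.22 Nm
alpha = tau_out / I = 25.22 / 2.28
= 11.0614 rad/s^2


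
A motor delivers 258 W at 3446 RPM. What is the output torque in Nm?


omega = 3446 * 2*pi/60 = 360.8643 rad/s
tau = P / omega = 258 / 360.8643
= 0.715 Nm


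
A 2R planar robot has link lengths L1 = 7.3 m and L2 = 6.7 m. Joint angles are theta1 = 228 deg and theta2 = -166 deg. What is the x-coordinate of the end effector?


Convert angles to radians: theta1 = 3.9794, theta2 = -2.8972
x = L1*cos(theta1) + L2*cos(theta1+theta2)
x = -4.8847 + 3.1455
x = -1.7392


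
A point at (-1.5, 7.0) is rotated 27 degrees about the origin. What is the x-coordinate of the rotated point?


x' = x*cos(theta) - y*sin(theta)
cos(27 deg) = 0.891, sin(27 deg) = 0.454
x' = -1.5 * 0.891 - 7.0 * 0.454
= -1.3365 - 3.1779
= -4.5144


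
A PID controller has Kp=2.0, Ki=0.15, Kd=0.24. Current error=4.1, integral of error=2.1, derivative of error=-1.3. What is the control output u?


u = Kp*e + Ki*int(e) + Kd*de/dt
= 2.0*4.1 + 0.15*2.1 + 0.24*(-1.3)
= 8.2 + 0.315 + -0.312
= 8.203


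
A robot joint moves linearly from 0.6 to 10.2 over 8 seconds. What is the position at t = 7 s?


s = t/T = 7/8 = 0.875
p(t) = p0 + (pf-p0)*s
= 0.6 + (10.2 - 0.6) * 0.875
= 9.0


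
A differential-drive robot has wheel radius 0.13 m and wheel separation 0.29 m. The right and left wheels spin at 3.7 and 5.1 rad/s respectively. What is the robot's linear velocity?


vR = r*wR = 0.13*3.7 = 0.481 m/s
vL = r*wL = 0.13*5.1 = 0.663 m/s
v = (vR+vL)/2 = 0.572 m/s
omega = (vR-vL)/L = -0.6276 rad/s
linear velocity = 0.572 m/s


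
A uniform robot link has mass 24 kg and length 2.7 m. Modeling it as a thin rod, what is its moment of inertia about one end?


I = (1/3) * m * L^2
= (1/3) * 24 * 2.7^2
= 0.333333 * 24 * 7.29
= 58.32 kg*m^2


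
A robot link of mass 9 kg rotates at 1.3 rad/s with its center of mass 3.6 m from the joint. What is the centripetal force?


F = m * omega^2 * r
= 9 * 1.3^2 * 3.6
= 9 * 1.69 * 3.6
= 54.756 N


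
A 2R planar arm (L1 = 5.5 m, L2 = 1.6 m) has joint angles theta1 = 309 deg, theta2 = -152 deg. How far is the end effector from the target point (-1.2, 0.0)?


End effector via forward kinematics:
x = L1*cos(t1) + L2*cos(t1+t2) = 1.9885
y = L1*sin(t1) + L2*sin(t1+t2) = -3.6491
Distance to target:
d = sqrt((-1.2 - 1.9885)^2 + (0.0 - -3.6491)^2)
= sqrt(10.1662 + 13.3162)
= 4.8459 m


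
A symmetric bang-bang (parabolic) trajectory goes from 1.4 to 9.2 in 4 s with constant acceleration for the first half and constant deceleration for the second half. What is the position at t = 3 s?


Symmetric rest-to-rest: each phase covers (pf-p0)/2 in time T/2. 0.5*a*(T/2)^2 = (pf-p0)/2 => a = 4*(pf-p0)/T^2
a = 4*(9.2-1.4)/4^2 = 1.95
t = 3 is in the deceleration phase (t > T/2).
p = pf - 0.5*a*(T-t)^2 = 9.2 - 0.5*1.95*1^2
= 8.225


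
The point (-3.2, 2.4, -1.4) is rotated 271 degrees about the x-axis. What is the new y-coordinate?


Rotation about x-axis: y' = y*cos(theta) - z*sin(theta)
= 2.4 * 0.0175 - -1.4 * -0.9998
= -1.3579


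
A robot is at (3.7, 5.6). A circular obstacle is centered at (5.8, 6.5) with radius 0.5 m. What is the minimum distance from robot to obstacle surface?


center_dist = sqrt((3.7-5.8)^2 + (5.6-6.5)^2)
= sqrt(4.41 + 0.81)
= 2.2847
min_dist = center_dist - radius = 2.2847 - 0.5 = 1.7847 m


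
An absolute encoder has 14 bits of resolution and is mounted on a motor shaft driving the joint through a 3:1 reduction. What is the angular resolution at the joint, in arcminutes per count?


counts = 2^14 = 16384
effective counts at joint = 16384 * 3 = 49152
resolution = 360*60 / 49152
= 0.4395 arcmin/count


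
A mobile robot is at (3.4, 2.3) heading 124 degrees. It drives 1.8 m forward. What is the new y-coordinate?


y_new = y0 + d*sin(theta)
= 2.3 + 1.8*sin(124)
= 2.3 + 1.4923
= 3.7923


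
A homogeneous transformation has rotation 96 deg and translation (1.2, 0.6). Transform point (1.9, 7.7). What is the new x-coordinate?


x' = cos(theta)*px - sin(theta)*py + tx
= -0.1045*1.9 - 0.9945*7.7 + 1.2
= -6.6564


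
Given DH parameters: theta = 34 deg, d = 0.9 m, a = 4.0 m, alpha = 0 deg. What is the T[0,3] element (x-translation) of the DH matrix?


T[0,3] = a * cos(theta)
= 4.0 * cos(34 deg)
= 4.0 * 0.829
= 3.3162


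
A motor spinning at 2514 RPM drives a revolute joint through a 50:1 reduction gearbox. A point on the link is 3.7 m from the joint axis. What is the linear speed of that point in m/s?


omega_motor = 2514 * 2*pi/60 = 263.2655 rad/s
omega_joint = omega_motor / 50 = 5.2653 rad/s
v = omega_joint * r = 5.2653 * 3.7
= 19.4816 m/s


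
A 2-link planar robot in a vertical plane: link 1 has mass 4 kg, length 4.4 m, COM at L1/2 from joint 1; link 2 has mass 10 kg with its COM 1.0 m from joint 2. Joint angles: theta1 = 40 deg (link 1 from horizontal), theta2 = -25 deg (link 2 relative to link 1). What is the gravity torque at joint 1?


Horizontal distance from joint 1 to link-1 COM:
  x_c1 = (L1/2)*cos(t1) = 2.2 * 0.766 = 1.6853 m
Horizontal distance from joint 1 to link-2 COM:
  x_c2 = L1*cos(t1) + Lc2*cos(t1+t2)
       = 4.4*0.766 + 1.0*0.9659 = 4.3365 m
tau1 = m1*g*x_c1 + m2*g*x_c2
     = 4*9.81*1.6853 + 10*9.81*4.3365
     = 66.1311 + 425.4127
     = 491.5438 Nm


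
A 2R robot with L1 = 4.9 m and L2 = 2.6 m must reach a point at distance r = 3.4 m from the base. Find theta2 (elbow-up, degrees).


cos(theta2) = (r^2 - L1^2 - L2^2) / (2*L1*L2)
cos(theta2) = (11.56 - 24.01 - 6.76) / 25.48
cos(theta2) = -0.753925
theta2 = 138.9315 degrees


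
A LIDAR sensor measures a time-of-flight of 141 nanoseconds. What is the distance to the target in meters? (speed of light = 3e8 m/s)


tof = 141 ns = 1.41e-07 s
dist = c * tof / 2
= 3e8 * 1.41e-07 / 2
= 21.15 m


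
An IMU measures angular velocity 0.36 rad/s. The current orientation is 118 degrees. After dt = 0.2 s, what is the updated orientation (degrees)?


delta_theta = w * dt = 0.36 * 0.2 = 0.072 rad
= 4.1253 deg
theta_new = 118 + 4.1253 = 122.1253 deg


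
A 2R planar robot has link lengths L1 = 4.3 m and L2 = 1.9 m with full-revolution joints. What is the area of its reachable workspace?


r_max = L1 + L2 = 6.2 m
r_min = |L1 - L2| = 2.4 m
Area = pi*(r_max^2 - r_min^2)
= pi*(38.44 - 5.76)
= pi * 32.68
= 102.6672 m^2


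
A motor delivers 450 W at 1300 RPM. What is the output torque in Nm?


omega = 1300 * 2*pi/60 = 136.1357 rad/s
tau = P / omega = 450 / 136.1357
= 3.3055 Nm


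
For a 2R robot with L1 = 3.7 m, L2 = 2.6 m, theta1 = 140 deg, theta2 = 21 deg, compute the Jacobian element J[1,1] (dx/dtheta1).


J[1,1] = -L1*sin(t1) - L2*sin(t1+t2)
= -3.7*sin(140) - 2.6*sin(161)
= -3.2248


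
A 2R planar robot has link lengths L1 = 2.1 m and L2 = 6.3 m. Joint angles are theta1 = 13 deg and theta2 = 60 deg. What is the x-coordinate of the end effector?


Convert angles to radians: theta1 = 0.2269, theta2 = 1.0472
x = L1*cos(theta1) + L2*cos(theta1+theta2)
x = 2.0462 + 1.8419
x = 3.8881


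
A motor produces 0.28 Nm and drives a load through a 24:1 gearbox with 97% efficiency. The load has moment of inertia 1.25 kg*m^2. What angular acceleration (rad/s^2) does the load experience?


tau_out = tau_motor * N * eta
= 0.28 * 24 * 0.97 = 6.5184 Nm
alpha = tau_out / I = 6.5184 / 1.25
= 5.2147 rad/s^2


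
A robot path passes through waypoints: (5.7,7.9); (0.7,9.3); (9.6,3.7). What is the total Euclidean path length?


Segment lengths:
  seg1 = sqrt((-5.0)^2 + (1.4)^2) = 5.1923
  seg2 = sqrt((8.9)^2 + (-5.6)^2) = 10.5152
Total = 15.7075


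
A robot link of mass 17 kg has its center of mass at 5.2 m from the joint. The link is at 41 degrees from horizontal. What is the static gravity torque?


tau = m*g*L*cos(angle)
= 17 * 9.81 * 5.2 * cos(41 deg)
= 17 * 9.81 * 5.2 * 0.7547
= 654.4872 Nm


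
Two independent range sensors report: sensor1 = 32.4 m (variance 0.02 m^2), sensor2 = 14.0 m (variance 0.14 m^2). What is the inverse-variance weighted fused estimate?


w1 = (1/var1) / (1/var1 + 1/var2)
   = 50.0 / (50.0 + 7.1429) = 0.875
w2 = 1 - w1 = 0.125
fused = w1*s1 + w2*s2 = 28.35 + 1.75
= 30.1 m


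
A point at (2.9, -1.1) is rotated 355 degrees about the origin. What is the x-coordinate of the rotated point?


x' = x*cos(theta) - y*sin(theta)
cos(355 deg) = 0.9962, sin(355 deg) = -0.0872
x' = 2.9 * 0.9962 - -1.1 * -0.0872
= 2.889 - 0.0959
= 2.7931


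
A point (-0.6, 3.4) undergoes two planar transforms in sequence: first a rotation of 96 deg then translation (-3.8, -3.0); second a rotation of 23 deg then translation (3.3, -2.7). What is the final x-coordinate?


After transform 1:
x1 = cos(96)*-0.6 - sin(96)*3.4 + -3.8 = -7.1187
y1 = sin(96)*-0.6 + cos(96)*3.4 + -3.0 = -3.9521
After transform 2:
x2 = cos(23)*-7.1187 - sin(23)*-3.9521 + 3.3
= -1.7085


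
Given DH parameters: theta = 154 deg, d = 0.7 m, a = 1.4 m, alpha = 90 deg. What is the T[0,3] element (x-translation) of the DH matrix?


T[0,3] = a * cos(theta)
= 1.4 * cos(154 deg)
= 1.4 * -0.8988
= -1.2583


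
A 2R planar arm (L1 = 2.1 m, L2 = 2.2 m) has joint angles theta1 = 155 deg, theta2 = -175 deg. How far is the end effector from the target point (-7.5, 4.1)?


End effector via forward kinematics:
x = L1*cos(t1) + L2*cos(t1+t2) = 0.1641
y = L1*sin(t1) + L2*sin(t1+t2) = 0.1351
Distance to target:
d = sqrt((-7.5 - 0.1641)^2 + (4.1 - 0.1351)^2)
= sqrt(58.7381 + 15.7208)
= 8.629 m


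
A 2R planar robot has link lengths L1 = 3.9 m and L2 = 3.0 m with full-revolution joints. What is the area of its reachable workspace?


r_max = L1 + L2 = 6.9 m
r_min = |L1 - L2| = 0.9 m
Area = pi*(r_max^2 - r_min^2)
= pi*(47.61 - 0.81)
= pi * 46.8
= 147.0265 m^2


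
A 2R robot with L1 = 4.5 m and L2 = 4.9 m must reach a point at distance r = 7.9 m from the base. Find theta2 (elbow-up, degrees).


cos(theta2) = (r^2 - L1^2 - L2^2) / (2*L1*L2)
cos(theta2) = (62.41 - 20.25 - 24.01) / 44.1
cos(theta2) = 0.411565
theta2 = 65.6968 degrees


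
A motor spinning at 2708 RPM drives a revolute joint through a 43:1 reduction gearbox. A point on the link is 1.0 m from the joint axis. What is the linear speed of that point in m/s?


omega_motor = 2708 * 2*pi/60 = 283.5811 rad/s
omega_joint = omega_motor / 43 = 6.5949 rad/s
v = omega_joint * r = 6.5949 * 1.0
= 6.5949 m/s


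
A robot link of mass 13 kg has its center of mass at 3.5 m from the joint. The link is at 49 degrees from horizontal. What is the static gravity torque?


tau = m*g*L*cos(angle)
= 13 * 9.81 * 3.5 * cos(49 deg)
= 13 * 9.81 * 3.5 * 0.6561
= 292.8352 Nm


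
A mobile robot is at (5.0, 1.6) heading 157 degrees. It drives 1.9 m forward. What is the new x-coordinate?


x_new = x0 + d*cos(theta)
= 5.0 + 1.9*cos(157)
= 5.0 + -1.749
= 3.251


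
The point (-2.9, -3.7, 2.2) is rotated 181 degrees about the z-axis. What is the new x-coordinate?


Rotation about z-axis: x' = x*cos(theta) - y*sin(theta)
= -2.9 * -0.9998 - -3.7 * -0.0175
= 2.835


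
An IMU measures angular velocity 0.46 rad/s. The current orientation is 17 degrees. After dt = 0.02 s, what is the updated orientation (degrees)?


delta_theta = w * dt = 0.46 * 0.02 = 0.0092 rad
= 0.5271 deg
theta_new = 17 + 0.5271 = 17.5271 deg


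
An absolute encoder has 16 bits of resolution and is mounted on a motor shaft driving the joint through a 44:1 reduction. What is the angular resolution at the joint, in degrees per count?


counts = 2^16 = 65536
effective counts at joint = 65536 * 44 = 2883584
resolution = 360 / 2883584
= 1.2484e-04 deg/count


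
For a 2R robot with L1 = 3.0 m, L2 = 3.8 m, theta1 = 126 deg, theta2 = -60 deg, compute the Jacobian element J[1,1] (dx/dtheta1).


J[1,1] = -L1*sin(t1) - L2*sin(t1+t2)
= -3.0*sin(126) - 3.8*sin(66)
= -5.8985


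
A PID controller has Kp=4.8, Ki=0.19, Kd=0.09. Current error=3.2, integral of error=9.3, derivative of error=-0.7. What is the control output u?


u = Kp*e + Ki*int(e) + Kd*de/dt
= 4.8*3.2 + 0.19*9.3 + 0.09*(-0.7)
= 15.36 + 1.767 + -0.063
= 17.064


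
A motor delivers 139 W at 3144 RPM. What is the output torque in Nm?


omega = 3144 * 2*pi/60 = 329.2389 rad/s
tau = P / omega = 139 / 329.2389
= 0.4222 Nm


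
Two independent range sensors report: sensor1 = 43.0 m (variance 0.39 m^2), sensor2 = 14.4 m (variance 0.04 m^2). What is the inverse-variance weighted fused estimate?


w1 = (1/var1) / (1/var1 + 1/var2)
   = 2.5641 / (2.5641 + 25.0) = 0.093
w2 = 1 - w1 = 0.907
fused = w1*s1 + w2*s2 = 4.0 + 13.0605
= 17.0605 m


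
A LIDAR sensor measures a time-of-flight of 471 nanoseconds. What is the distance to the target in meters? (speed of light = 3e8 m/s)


tof = 471 ns = 4.71e-07 s
dist = c * tof / 2
= 3e8 * 4.71e-07 / 2
= 70.65 m


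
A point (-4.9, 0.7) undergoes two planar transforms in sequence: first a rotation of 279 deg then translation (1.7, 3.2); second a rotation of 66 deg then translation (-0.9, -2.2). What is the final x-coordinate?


After transform 1:
x1 = cos(279)*-4.9 - sin(279)*0.7 + 1.7 = 1.6249
y1 = sin(279)*-4.9 + cos(279)*0.7 + 3.2 = 8.1492
After transform 2:
x2 = cos(66)*1.6249 - sin(66)*8.1492 + -0.9
= -7.6838


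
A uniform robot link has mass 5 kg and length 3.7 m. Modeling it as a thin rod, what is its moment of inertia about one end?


I = (1/3) * m * L^2
= (1/3) * 5 * 3.7^2
= 0.333333 * 5 * 13.69
= 22.8167 kg*m^2


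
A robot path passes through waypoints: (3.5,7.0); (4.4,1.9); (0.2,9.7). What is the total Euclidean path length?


Segment lengths:
  seg1 = sqrt((0.9)^2 + (-5.1)^2) = 5.1788
  seg2 = sqrt((-4.2)^2 + (7.8)^2) = 8.8589
Total = 14.0377


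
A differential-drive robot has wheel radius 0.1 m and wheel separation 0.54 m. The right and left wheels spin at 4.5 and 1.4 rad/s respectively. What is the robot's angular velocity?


vR = r*wR = 0.1*4.5 = 0.45 m/s
vL = r*wL = 0.1*1.4 = 0.14 m/s
v = (vR+vL)/2 = 0.295 m/s
omega = (vR-vL)/L = 0.5741 rad/s
angular velocity = 0.5741 rad/s


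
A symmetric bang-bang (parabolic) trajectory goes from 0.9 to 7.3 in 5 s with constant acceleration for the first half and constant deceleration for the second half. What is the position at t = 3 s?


Symmetric rest-to-rest: each phase covers (pf-p0)/2 in time T/2. 0.5*a*(T/2)^2 = (pf-p0)/2 => a = 4*(pf-p0)/T^2
a = 4*(7.3-0.9)/5^2 = 1.024
t = 3 is in the deceleration phase (t > T/2).
p = pf - 0.5*a*(T-t)^2 = 7.3 - 0.5*1.024*2^2
= 5.252


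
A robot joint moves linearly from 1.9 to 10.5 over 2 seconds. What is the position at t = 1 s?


s = t/T = 1/2 = 0.5
p(t) = p0 + (pf-p0)*s
= 1.9 + (10.5 - 1.9) * 0.5
= 6.2


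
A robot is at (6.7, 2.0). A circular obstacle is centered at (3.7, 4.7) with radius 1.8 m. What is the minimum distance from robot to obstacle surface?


center_dist = sqrt((6.7-3.7)^2 + (2.0-4.7)^2)
= sqrt(9.0 + 7.29)
= 4.0361
min_dist = center_dist - radius = 4.0361 - 1.8 = 2.2361 m


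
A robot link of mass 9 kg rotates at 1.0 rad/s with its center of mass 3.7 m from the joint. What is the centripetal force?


F = m * omega^2 * r
= 9 * 1.0^2 * 3.7
= 9 * 1.0 * 3.7
= 33.3 N


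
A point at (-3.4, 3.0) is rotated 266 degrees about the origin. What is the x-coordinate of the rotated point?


x' = x*cos(theta) - y*sin(theta)
cos(266 deg) = -0.0698, sin(266 deg) = -0.9976
x' = -3.4 * -0.0698 - 3.0 * -0.9976
= 0.2372 - -2.9927
= 3.2299


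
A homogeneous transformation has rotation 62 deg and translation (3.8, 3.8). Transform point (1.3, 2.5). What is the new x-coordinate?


x' = cos(theta)*px - sin(theta)*py + tx
= 0.4695*1.3 - 0.8829*2.5 + 3.8
= 2.2029


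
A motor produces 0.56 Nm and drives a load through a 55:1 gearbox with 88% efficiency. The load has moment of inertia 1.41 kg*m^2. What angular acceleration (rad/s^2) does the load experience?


tau_out = tau_motor * N * eta
= 0.56 * 55 * 0.88 = 27.104 Nm
alpha = tau_out / I = 27.104 / 1.41
= 19.2227 rad/s^2


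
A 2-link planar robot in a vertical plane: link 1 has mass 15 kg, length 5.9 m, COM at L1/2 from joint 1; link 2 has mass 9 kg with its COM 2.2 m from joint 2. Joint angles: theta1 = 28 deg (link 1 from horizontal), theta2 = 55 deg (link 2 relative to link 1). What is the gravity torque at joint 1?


Horizontal distance from joint 1 to link-1 COM:
  x_c1 = (L1/2)*cos(t1) = 2.95 * 0.8829 = 2.6047 m
Horizontal distance from joint 1 to link-2 COM:
  x_c2 = L1*cos(t1) + Lc2*cos(t1+t2)
       = 5.9*0.8829 + 2.2*0.1219 = 5.4775 m
tau1 = m1*g*x_c1 + m2*g*x_c2
     = 15*9.81*2.6047 + 9*9.81*5.4775
     = 383.2809 + 483.6088
     = 866.8897 Nm


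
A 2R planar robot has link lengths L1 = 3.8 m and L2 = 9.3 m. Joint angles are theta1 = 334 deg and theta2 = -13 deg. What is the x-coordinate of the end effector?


Convert angles to radians: theta1 = 5.8294, theta2 = -0.2269
x = L1*cos(theta1) + L2*cos(theta1+theta2)
x = 3.4154 + 7.2275
x = 10.6429


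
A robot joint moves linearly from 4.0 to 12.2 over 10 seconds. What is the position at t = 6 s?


s = t/T = 6/10 = 0.6
p(t) = p0 + (pf-p0)*s
= 4.0 + (12.2 - 4.0) * 0.6
= 8.92


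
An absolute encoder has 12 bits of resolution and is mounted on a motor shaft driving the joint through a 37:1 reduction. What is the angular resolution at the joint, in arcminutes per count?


counts = 2^12 = 4096
effective counts at joint = 4096 * 37 = 151552
resolution = 360*60 / 151552
= 0.1425 arcmin/count


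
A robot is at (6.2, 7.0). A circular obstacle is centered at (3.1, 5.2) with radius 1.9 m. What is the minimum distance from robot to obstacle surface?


center_dist = sqrt((6.2-3.1)^2 + (7.0-5.2)^2)
= sqrt(9.61 + 3.24)
= 3.5847
min_dist = center_dist - radius = 3.5847 - 1.9 = 1.6847 m


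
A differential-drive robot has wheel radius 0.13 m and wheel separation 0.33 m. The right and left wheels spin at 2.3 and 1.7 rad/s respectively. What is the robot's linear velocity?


vR = r*wR = 0.13*2.3 = 0.299 m/s
vL = r*wL = 0.13*1.7 = 0.221 m/s
v = (vR+vL)/2 = 0.26 m/s
omega = (vR-vL)/L = 0.2364 rad/s
linear velocity = 0.26 m/s


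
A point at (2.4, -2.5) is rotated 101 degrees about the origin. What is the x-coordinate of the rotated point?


x' = x*cos(theta) - y*sin(theta)
cos(101 deg) = -0.1908, sin(101 deg) = 0.9816
x' = 2.4 * -0.1908 - -2.5 * 0.9816
= -0.4579 - -2.4541
= 1.9961


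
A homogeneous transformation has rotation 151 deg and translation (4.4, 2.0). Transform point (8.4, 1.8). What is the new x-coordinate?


x' = cos(theta)*px - sin(theta)*py + tx
= -0.8746*8.4 - 0.4848*1.8 + 4.4
= -3.8195


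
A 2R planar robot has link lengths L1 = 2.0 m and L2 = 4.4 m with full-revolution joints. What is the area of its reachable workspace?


r_max = L1 + L2 = 6.4 m
r_min = |L1 - L2| = 2.4 m
Area = pi*(r_max^2 - r_min^2)
= pi*(40.96 - 5.76)
= pi * 35.2
= 110.5841 m^2


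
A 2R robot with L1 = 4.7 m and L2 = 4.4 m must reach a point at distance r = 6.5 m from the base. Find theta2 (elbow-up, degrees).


cos(theta2) = (r^2 - L1^2 - L2^2) / (2*L1*L2)
cos(theta2) = (42.25 - 22.09 - 19.36) / 41.36
cos(theta2) = 0.019342
theta2 = 88.8917 degrees


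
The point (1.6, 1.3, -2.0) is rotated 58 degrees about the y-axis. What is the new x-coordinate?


Rotation about y-axis: x' = x*cos(theta) + z*sin(theta)
= 1.6 * 0.5299 + -2.0 * 0.848
= -0.8482


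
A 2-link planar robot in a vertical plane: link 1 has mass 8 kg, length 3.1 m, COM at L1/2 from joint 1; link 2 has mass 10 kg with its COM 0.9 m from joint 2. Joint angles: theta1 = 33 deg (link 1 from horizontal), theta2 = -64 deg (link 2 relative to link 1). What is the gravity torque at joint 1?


Horizontal distance from joint 1 to link-1 COM:
  x_c1 = (L1/2)*cos(t1) = 1.55 * 0.8387 = 1.2999 m
Horizontal distance from joint 1 to link-2 COM:
  x_c2 = L1*cos(t1) + Lc2*cos(t1+t2)
       = 3.1*0.8387 + 0.9*0.8572 = 3.3713 m
tau1 = m1*g*x_c1 + m2*g*x_c2
     = 8*9.81*1.2999 + 10*9.81*3.3713
     = 102.0192 + 330.7274
     = 432.7466 Nm


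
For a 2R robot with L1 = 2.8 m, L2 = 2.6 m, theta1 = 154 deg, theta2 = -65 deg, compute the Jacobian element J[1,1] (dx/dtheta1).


J[1,1] = -L1*sin(t1) - L2*sin(t1+t2)
= -2.8*sin(154) - 2.6*sin(89)
= -3.827


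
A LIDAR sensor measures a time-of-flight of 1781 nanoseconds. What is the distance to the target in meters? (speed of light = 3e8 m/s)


tof = 1781 ns = 1.781e-06 s
dist = c * tof / 2
= 3e8 * 1.781e-06 / 2
= 267.15 m


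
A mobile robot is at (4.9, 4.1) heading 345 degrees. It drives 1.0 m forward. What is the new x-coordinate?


x_new = x0 + d*cos(theta)
= 4.9 + 1.0*cos(345)
= 4.9 + 0.9659
= 5.8659


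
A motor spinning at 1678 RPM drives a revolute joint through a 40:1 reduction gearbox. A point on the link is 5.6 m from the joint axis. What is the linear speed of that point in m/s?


omega_motor = 1678 * 2*pi/60 = 175.7197 rad/s
omega_joint = omega_motor / 40 = 4.393 rad/s
v = omega_joint * r = 4.393 * 5.6
= 24.6008 m/s


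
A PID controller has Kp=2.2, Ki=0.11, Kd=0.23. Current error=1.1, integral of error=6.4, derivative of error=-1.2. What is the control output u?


u = Kp*e + Ki*int(e) + Kd*de/dt
= 2.2*1.1 + 0.11*6.4 + 0.23*(-1.2)
= 2.42 + 0.704 + -0.276
= 2.848


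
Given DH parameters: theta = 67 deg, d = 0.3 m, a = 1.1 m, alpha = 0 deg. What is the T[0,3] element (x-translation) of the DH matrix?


T[0,3] = a * cos(theta)
= 1.1 * cos(67 deg)
= 1.1 * 0.3907
= 0.4298


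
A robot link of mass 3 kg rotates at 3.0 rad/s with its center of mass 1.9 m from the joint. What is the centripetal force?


F = m * omega^2 * r
= 3 * 3.0^2 * 1.9
= 3 * 9.0 * 1.9
= 51.3 N


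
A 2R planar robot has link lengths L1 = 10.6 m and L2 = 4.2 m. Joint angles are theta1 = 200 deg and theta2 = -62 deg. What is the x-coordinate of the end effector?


Convert angles to radians: theta1 = 3.4907, theta2 = -1.0821
x = L1*cos(theta1) + L2*cos(theta1+theta2)
x = -9.9607 + -3.1212
x = -13.082


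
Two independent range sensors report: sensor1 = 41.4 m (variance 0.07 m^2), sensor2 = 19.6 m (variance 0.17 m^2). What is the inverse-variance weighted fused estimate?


w1 = (1/var1) / (1/var1 + 1/var2)
   = 14.2857 / (14.2857 + 5.8824) = 0.7083
w2 = 1 - w1 = 0.2917
fused = w1*s1 + w2*s2 = 29.325 + 5.7167
= 35.0417 m


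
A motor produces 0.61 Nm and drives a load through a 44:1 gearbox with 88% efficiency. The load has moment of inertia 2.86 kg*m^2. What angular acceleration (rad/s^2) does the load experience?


tau_out = tau_motor * N * eta
= 0.61 * 44 * 0.88 = 23.6192 Nm
alpha = tau_out / I = 23.6192 / 2.86
= 8.2585 rad/s^2


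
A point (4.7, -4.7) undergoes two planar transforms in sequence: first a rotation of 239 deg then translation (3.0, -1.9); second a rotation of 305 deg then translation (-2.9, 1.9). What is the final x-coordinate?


After transform 1:
x1 = cos(239)*4.7 - sin(239)*-4.7 + 3.0 = -3.4494
y1 = sin(239)*4.7 + cos(239)*-4.7 + -1.9 = -3.508
After transform 2:
x2 = cos(305)*-3.4494 - sin(305)*-3.508 + -2.9
= -7.7521


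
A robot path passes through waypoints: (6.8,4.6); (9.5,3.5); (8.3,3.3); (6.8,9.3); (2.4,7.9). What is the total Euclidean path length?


Segment lengths:
  seg1 = sqrt((2.7)^2 + (-1.1)^2) = 2.9155
  seg2 = sqrt((-1.2)^2 + (-0.2)^2) = 1.2166
  seg3 = sqrt((-1.5)^2 + (6.0)^2) = 6.1847
  seg4 = sqrt((-4.4)^2 + (-1.4)^2) = 4.6174
Total = 14.934
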